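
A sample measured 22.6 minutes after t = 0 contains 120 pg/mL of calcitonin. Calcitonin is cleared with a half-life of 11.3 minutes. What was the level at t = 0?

Number of half-lives elapsed: n = 22.6/11.3 ≈ 2.
A₀ = A × 2^n = 120 × 2^2 = 120 × 4 ≈ 480 pg/mL.

480 pg/mL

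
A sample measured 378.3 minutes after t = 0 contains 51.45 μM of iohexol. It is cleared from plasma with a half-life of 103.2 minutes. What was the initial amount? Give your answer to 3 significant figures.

653 μM

Number of half-lives elapsed: n = 378.3/103.2 ≈ 3.6657.
A₀ = A × 2^n = 51.45 × 2^3.6657 = 51.45 × 12.691 ≈ 652.94 μM.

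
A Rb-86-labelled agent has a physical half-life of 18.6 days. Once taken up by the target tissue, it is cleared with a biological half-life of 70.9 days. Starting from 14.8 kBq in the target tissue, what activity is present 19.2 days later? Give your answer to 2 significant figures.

6.0 kBq

1/t_eff = 1/t_phys + 1/t_biol = 1/18.6 + 1/70.9 = 0.067868 per day.
t_eff = 18.6 × 70.9 / (18.6 + 70.9) ≈ 14.735 days.
Remaining = 14.8 × (1/2)^(19.2/14.735) = 14.8 × (1/2)^1.3031 ≈ 5.9979 kBq.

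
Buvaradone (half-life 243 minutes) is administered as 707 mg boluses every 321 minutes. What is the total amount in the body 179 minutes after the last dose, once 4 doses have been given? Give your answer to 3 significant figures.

The 4 doses were given 1142, 821, 500, 179 minutes ago.
Total = 707·(1/2)^(1142/243) + 707·(1/2)^(821/243) + 707·(1/2)^(500/243) + 707·(1/2)^(179/243)
      = 27.208 + 67.977 + 169.83 + 424.3 ≈ 689.32 mg.

689 mg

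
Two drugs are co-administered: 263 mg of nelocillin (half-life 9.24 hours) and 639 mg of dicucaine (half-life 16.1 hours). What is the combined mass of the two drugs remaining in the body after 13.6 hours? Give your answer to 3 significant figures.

nelocillin: 263 × (1/2)^(13.6/9.24) = 263 × (1/2)^1.4719 ≈ 94.816 mg.
dicucaine: 639 × (1/2)^(13.6/16.1) = 639 × (1/2)^0.84472 ≈ 355.81 mg.
Total = 94.816 + 355.81 ≈ 450.62 mg.

451 mg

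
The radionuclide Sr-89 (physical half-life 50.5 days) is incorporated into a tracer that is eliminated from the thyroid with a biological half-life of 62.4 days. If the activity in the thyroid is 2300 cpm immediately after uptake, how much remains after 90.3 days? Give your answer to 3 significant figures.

1/t_eff = 1/t_phys + 1/t_biol = 1/50.5 + 1/62.4 = 0.035828 per day.
t_eff = 50.5 × 62.4 / (50.5 + 62.4) ≈ 27.911 days.
Remaining = 2300 × (1/2)^(90.3/27.911) = 2300 × (1/2)^3.2352 ≈ 244.24 cpm.

244 cpm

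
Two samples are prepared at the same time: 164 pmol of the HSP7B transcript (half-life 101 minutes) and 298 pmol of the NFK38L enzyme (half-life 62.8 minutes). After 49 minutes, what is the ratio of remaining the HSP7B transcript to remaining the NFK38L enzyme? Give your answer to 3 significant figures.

HSP7B transcript: 164 × (1/2)^(49/101) = 164 × (1/2)^0.48515 ≈ 117.17 pmol.
NFK38L enzyme: 298 × (1/2)^(49/62.8) = 298 × (1/2)^0.78025 ≈ 173.51 pmol.
Ratio ≈ 117.17 / 173.51 ≈ 0.67525.

0.675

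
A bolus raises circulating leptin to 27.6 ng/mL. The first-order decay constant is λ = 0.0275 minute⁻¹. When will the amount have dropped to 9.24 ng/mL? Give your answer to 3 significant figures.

39.8 minutes

t½ = ln 2 / λ = 0.69315 / 0.0275 ≈ 25.205 minutes.
Fraction remaining = 9.24/27.6 ≈ 0.33478.
n = log₂(27.6/9.24) = ln(2.987)/ln 2 ≈ 1.5787 half-lives.
t = n × t½ = 1.5787 × 25.205 ≈ 39.792 minutes.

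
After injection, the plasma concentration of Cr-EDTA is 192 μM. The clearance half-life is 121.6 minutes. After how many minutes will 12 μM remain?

12/192 = 1/16, so 4 half-lives have elapsed.
t = 4 × 121.6 = 486.4 minutes.

486.4 minutes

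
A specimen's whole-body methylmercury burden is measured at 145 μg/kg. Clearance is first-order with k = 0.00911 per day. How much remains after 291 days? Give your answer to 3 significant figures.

t½ = ln 2 / k = 0.69315 / 0.00911 ≈ 76.086 days.
Number of half-lives: n = 291/76.086 ≈ 3.8246.
Remaining = 145 × (1/2)^3.8246 = 145 × 0.07058 ≈ 10.234 μg/kg.

10.2 μg/kg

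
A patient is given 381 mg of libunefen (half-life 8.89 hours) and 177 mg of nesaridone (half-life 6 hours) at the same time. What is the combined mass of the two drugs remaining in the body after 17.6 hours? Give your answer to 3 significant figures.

libunefen: 381 × (1/2)^(17.6/8.89) = 381 × (1/2)^1.9798 ≈ 96.596 mg.
nesaridone: 177 × (1/2)^(17.6/6) = 177 × (1/2)^2.9333 ≈ 23.171 mg.
Total = 96.596 + 23.171 ≈ 119.77 mg.

120 mg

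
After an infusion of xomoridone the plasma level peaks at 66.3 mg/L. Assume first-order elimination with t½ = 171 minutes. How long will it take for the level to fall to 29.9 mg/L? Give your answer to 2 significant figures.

Fraction remaining = 29.9/66.3 ≈ 0.45098.
n = log₂(66.3/29.9) = ln(2.2174)/ln 2 ≈ 1.1489 half-lives.
t = n × t½ = 1.1489 × 171 ≈ 196.46 minutes.

200 minutes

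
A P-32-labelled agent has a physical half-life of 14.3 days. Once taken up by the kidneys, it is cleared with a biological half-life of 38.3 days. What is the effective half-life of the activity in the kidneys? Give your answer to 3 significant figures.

1/t_eff = 1/t_phys + 1/t_biol = 1/14.3 + 1/38.3 = 0.09604 per day.
t_eff = 14.3 × 38.3 / (14.3 + 38.3) ≈ 10.412 days.

10.4 days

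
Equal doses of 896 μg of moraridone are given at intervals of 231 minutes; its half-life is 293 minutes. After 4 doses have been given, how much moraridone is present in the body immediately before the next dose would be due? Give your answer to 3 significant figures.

The 4 doses were given 924, 693, 462, 231 minutes ago.
Total = 896·(1/2)^(924/293) + 896·(1/2)^(693/293) + 896·(1/2)^(462/293) + 896·(1/2)^(231/293)
      = 100.69 + 173.91 + 300.36 + 518.77 ≈ 1093.7 μg.

1090 μg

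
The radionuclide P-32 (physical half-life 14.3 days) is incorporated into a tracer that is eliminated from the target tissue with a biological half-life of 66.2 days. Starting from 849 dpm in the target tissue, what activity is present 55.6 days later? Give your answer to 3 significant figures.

32.0 dpm

1/t_eff = 1/t_phys + 1/t_biol = 1/14.3 + 1/66.2 = 0.085036 per day.
t_eff = 14.3 × 66.2 / (14.3 + 66.2) ≈ 11.76 days.
Remaining = 849 × (1/2)^(55.6/11.76) = 849 × (1/2)^4.728 ≈ 32.036 dpm.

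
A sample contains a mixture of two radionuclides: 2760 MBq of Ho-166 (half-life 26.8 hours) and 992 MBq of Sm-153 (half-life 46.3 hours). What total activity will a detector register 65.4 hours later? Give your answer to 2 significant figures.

Ho-166: 2760 × (1/2)^(65.4/26.8) = 2760 × (1/2)^2.4403 ≈ 508.52 MBq.
Sm-153: 992 × (1/2)^(65.4/46.3) = 992 × (1/2)^1.4125 ≈ 372.65 MBq.
Total = 508.52 + 372.65 ≈ 881.17 MBq.

880 MBq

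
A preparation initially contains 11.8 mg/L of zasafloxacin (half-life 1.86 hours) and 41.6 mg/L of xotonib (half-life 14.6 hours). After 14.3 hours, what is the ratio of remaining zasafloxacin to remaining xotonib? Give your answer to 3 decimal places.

zasafloxacin: 11.8 × (1/2)^(14.3/1.86) = 11.8 × (1/2)^7.6882 ≈ 0.057215 mg/L.
xotonib: 41.6 × (1/2)^(14.3/14.6) = 41.6 × (1/2)^0.97945 ≈ 21.098 mg/L.
Ratio ≈ 0.057215 / 21.098 ≈ 0.0027118.

0.003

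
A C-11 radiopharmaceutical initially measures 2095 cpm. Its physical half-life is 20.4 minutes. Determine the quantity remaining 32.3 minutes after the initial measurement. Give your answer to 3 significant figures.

699 cpm

Number of half-lives: n = 32.3/20.4 ≈ 1.5833.
Remaining = 2095 × (1/2)^1.5833 = 2095 × 0.33371 ≈ 699.12 cpm.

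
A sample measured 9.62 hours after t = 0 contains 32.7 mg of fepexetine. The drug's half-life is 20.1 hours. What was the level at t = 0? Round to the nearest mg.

46 mg

Number of half-lives elapsed: n = 9.62/20.1 ≈ 0.47861.
A₀ = A × 2^n = 32.7 × 2^0.47861 = 32.7 × 1.3934 ≈ 45.564 mg.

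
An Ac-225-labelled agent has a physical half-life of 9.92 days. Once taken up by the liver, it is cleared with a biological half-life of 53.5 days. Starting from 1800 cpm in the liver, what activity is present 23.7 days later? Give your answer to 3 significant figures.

1/t_eff = 1/t_phys + 1/t_biol = 1/9.92 + 1/53.5 = 0.1195 per day.
t_eff = 9.92 × 53.5 / (9.92 + 53.5) ≈ 8.3683 days.
Remaining = 1800 × (1/2)^(23.7/8.3683) = 1800 × (1/2)^2.8321 ≈ 252.77 cpm.

253 cpm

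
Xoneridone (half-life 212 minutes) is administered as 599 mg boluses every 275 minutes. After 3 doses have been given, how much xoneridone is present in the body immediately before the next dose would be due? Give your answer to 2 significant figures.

The 3 doses were given 825, 550, 275 minutes ago.
Total = 599·(1/2)^(825/212) + 599·(1/2)^(550/212) + 599·(1/2)^(275/212)
      = 40.361 + 99.187 + 243.75 ≈ 383.3 mg.

380 mg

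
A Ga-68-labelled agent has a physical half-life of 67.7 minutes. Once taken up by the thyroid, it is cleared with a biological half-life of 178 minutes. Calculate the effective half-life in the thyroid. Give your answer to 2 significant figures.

49 minutes

1/t_eff = 1/t_phys + 1/t_biol = 1/67.7 + 1/178 = 0.020389 per minute.
t_eff = 67.7 × 178 / (67.7 + 178) ≈ 49.046 minutes.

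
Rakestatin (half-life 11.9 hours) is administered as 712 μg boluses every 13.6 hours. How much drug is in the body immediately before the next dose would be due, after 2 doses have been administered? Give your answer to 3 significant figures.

The 2 doses were given 27.2, 13.6 hours ago.
Total = 712·(1/2)^(27.2/11.9) + 712·(1/2)^(13.6/11.9)
      = 146.02 + 322.44 ≈ 468.46 μg.

468 μg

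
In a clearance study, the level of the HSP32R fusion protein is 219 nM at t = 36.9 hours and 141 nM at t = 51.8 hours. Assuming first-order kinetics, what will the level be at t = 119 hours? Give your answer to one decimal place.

Over Δt = 51.8 − 36.9 = 14.9 hours, the level fell by a factor of 219/141 ≈ 1.5532.
n = log₂(1.5532) ≈ 0.63524 half-lives, so t½ = 14.9/0.63524 ≈ 23.456 hours.
From t = 51.8 to t = 119: 141 × (1/2)^((119−51.8)/23.456) ≈ 19.354 nM.

19.4 nM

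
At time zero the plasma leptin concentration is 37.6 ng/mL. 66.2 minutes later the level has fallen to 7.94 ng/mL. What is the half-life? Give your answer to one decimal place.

29.5 minutes

A/A₀ = 7.94/37.6 ≈ 0.21117.
n = log₂(4.7355) ≈ 2.2435 half-lives elapsed in 66.2 minutes.
t½ = 66.2/2.2435 ≈ 29.507 minutes.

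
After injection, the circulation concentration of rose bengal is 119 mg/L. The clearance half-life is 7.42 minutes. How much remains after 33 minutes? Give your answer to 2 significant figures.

Number of half-lives: n = 33/7.42 ≈ 4.4474.
Remaining = 119 × (1/2)^4.4474 = 119 × 0.045834 ≈ 5.4542 mg/L.

5.5 mg/L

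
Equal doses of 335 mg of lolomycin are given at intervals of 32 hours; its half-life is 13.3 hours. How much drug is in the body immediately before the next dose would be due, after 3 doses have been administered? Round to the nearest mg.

The 3 doses were given 96, 64, 32 hours ago.
Total = 335·(1/2)^(96/13.3) + 335·(1/2)^(64/13.3) + 335·(1/2)^(32/13.3)
      = 2.2501 + 11.926 + 63.207 ≈ 77.382 mg.

77 mg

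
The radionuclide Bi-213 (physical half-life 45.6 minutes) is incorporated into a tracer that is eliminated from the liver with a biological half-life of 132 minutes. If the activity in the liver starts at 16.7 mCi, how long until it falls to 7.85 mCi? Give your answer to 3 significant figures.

36.9 minutes

1/t_eff = 1/t_phys + 1/t_biol = 1/45.6 + 1/132 = 0.029506 per minute.
t_eff = 45.6 × 132 / (45.6 + 132) ≈ 33.892 minutes.
n = log₂(16.7/7.85) ≈ 1.0891; t = 1.0891 × 33.892 ≈ 36.911 minutes.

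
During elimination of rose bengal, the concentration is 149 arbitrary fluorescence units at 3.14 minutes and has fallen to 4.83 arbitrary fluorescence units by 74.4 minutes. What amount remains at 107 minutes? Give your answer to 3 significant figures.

Over Δt = 74.4 − 3.14 = 71.26 minutes, the level fell by a factor of 149/4.83 ≈ 30.849.
n = log₂(30.849) ≈ 4.9471 half-lives, so t½ = 71.26/4.9471 ≈ 14.404 minutes.
From t = 74.4 to t = 107: 4.83 × (1/2)^((107−74.4)/14.404) ≈ 1.0061 arbitrary fluorescence units.

1.01 arbitrary fluorescence units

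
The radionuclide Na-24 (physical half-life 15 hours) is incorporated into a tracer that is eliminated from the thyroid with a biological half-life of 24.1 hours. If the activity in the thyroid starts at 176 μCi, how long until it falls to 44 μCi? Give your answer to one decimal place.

1/t_eff = 1/t_phys + 1/t_biol = 1/15 + 1/24.1 = 0.10816 per hour.
t_eff = 15 × 24.1 / (15 + 24.1) ≈ 9.2455 hours.
n = log₂(176/44) ≈ 2; t = 2 × 9.2455 ≈ 18.491 hours.

18.5 hours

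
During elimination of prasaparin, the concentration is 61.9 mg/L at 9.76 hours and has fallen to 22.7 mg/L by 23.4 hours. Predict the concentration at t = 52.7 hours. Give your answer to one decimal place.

Over Δt = 23.4 − 9.76 = 13.64 hours, the level fell by a factor of 61.9/22.7 ≈ 2.7269.
n = log₂(2.7269) ≈ 1.4472 half-lives, so t½ = 13.64/1.4472 ≈ 9.4248 hours.
From t = 23.4 to t = 52.7: 22.7 × (1/2)^((52.7−23.4)/9.4248) ≈ 2.6313 mg/L.

2.6 mg/L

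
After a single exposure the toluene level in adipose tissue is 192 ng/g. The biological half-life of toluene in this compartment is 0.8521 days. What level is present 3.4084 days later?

Elapsed time is 4 half-lives (3.4084/0.8521).
Each half-life halves the amount: 192 × (1/2)^4 = 192/16 = 12 ng/g.

12 ng/g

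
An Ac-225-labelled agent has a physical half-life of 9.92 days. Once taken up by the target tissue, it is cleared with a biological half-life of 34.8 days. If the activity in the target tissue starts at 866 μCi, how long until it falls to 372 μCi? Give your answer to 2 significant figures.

1/t_eff = 1/t_phys + 1/t_biol = 1/9.92 + 1/34.8 = 0.12954 per day.
t_eff = 9.92 × 34.8 / (9.92 + 34.8) ≈ 7.7195 days.
n = log₂(866/372) ≈ 1.2191; t = 1.2191 × 7.7195 ≈ 9.4106 days.

9.4 days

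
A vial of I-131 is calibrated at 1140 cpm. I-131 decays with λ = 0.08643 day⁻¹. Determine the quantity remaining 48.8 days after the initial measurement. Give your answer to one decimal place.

t½ = ln 2 / λ = 0.69315 / 0.08643 ≈ 8.0198 days.
Number of half-lives: n = 48.8/8.0198 ≈ 6.085.
Remaining = 1140 × (1/2)^6.085 = 1140 × 0.014731 ≈ 16.794 cpm.

16.8 cpm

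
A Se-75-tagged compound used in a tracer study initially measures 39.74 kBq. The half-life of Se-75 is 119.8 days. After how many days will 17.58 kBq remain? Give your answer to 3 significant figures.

141 days

Fraction remaining = 17.58/39.74 ≈ 0.44238.
n = log₂(39.74/17.58) = ln(2.2605)/ln 2 ≈ 1.1767 half-lives.
t = n × t½ = 1.1767 × 119.8 ≈ 140.96 days.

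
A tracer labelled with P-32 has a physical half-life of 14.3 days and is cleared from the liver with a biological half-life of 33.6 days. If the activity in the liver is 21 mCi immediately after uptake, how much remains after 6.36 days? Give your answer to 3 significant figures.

1/t_eff = 1/t_phys + 1/t_biol = 1/14.3 + 1/33.6 = 0.099692 per day.
t_eff = 14.3 × 33.6 / (14.3 + 33.6) ≈ 10.031 days.
Remaining = 21 × (1/2)^(6.36/10.031) = 21 × (1/2)^0.63404 ≈ 13.532 mCi.

13.5 mCi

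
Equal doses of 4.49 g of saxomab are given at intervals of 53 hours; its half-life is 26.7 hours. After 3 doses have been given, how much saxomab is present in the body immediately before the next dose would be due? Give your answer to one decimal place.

The 3 doses were given 159, 106, 53 hours ago.
Total = 4.49·(1/2)^(159/26.7) + 4.49·(1/2)^(106/26.7) + 4.49·(1/2)^(53/26.7)
      = 0.072376 + 0.28651 + 1.1342 ≈ 1.4931 g.

1.5 g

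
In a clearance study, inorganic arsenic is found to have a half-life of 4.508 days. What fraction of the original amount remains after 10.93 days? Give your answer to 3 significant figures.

0.186

n = 10.93/4.508 ≈ 2.4246 half-lives.
Fraction remaining = (1/2)^2.4246 ≈ 0.18626.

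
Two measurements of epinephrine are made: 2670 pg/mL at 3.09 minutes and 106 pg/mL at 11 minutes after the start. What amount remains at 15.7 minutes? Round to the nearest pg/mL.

Over Δt = 11 − 3.09 = 7.91 minutes, the level fell by a factor of 2670/106 ≈ 25.189.
n = log₂(25.189) ≈ 4.6547 half-lives, so t½ = 7.91/4.6547 ≈ 1.6994 minutes.
From t = 11 to t = 15.7: 106 × (1/2)^((15.7−11)/1.6994) ≈ 15.586 pg/mL.

16 pg/mL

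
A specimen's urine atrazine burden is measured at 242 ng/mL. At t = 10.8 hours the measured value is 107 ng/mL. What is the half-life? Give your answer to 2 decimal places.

9.17 hours

A/A₀ = 107/242 ≈ 0.44215.
n = log₂(2.2617) ≈ 1.1774 half-lives elapsed in 10.8 hours.
t½ = 10.8/1.1774 ≈ 9.1728 hours.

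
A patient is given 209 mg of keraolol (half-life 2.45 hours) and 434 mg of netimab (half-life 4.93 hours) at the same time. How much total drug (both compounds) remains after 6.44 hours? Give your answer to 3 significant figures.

209 mg

keraolol: 209 × (1/2)^(6.44/2.45) = 209 × (1/2)^2.6286 ≈ 33.796 mg.
netimab: 434 × (1/2)^(6.44/4.93) = 434 × (1/2)^1.3063 ≈ 175.49 mg.
Total = 33.796 + 175.49 ≈ 209.29 mg.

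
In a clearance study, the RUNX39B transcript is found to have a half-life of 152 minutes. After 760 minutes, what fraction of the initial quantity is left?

n = 760/152 ≈ 5 half-lives.
Fraction remaining = (1/2)^5 ≈ 0.03125.

0.03125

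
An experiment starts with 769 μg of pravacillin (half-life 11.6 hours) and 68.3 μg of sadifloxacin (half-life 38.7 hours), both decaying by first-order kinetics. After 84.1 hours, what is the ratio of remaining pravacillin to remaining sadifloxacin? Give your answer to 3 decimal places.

pravacillin: 769 × (1/2)^(84.1/11.6) = 769 × (1/2)^7.25 ≈ 5.0519 μg.
sadifloxacin: 68.3 × (1/2)^(84.1/38.7) = 68.3 × (1/2)^2.1731 ≈ 15.144 μg.
Ratio ≈ 5.0519 / 15.144 ≈ 0.33359.

0.334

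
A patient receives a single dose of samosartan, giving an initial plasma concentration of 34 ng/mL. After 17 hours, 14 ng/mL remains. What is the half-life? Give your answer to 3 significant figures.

13.3 hours

A/A₀ = 14/34 ≈ 0.41176.
n = log₂(2.4286) ≈ 1.2801 half-lives elapsed in 17 hours.
t½ = 17/1.2801 ≈ 13.28 hours.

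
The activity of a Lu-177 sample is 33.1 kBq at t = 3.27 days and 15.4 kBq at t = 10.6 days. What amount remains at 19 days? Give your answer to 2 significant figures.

6.4 kBq

Over Δt = 10.6 − 3.27 = 7.33 days, the level fell by a factor of 33.1/15.4 ≈ 2.1494.
n = log₂(2.1494) ≈ 1.1039 half-lives, so t½ = 7.33/1.1039 ≈ 6.6401 days.
From t = 10.6 to t = 19: 15.4 × (1/2)^((19−10.6)/6.6401) ≈ 6.4077 kBq.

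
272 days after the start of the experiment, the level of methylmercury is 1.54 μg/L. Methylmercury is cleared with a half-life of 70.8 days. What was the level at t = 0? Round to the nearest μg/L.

22 μg/L

Number of half-lives elapsed: n = 272/70.8 ≈ 3.8418.
A₀ = A × 2^n = 1.54 × 2^3.8418 = 1.54 × 14.338 ≈ 22.081 μg/L.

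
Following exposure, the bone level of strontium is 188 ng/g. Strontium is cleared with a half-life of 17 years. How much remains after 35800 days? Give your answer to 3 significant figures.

3.45 ng/g

Convert the elapsed time: 35800 days = 98.0822 years.
Number of half-lives: n = 98.0822/17 ≈ 5.7695.
Remaining = 188 × (1/2)^5.7695 = 188 × 0.018331 ≈ 3.4463 ng/g.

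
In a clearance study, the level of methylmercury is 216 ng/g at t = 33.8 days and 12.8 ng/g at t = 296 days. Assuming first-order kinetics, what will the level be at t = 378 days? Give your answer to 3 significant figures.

Over Δt = 296 − 33.8 = 262.2 days, the level fell by a factor of 216/12.8 ≈ 16.875.
n = log₂(16.875) ≈ 4.0768 half-lives, so t½ = 262.2/4.0768 ≈ 64.315 days.
From t = 296 to t = 378: 12.8 × (1/2)^((378−296)/64.315) ≈ 5.2894 ng/g.

5.29 ng/g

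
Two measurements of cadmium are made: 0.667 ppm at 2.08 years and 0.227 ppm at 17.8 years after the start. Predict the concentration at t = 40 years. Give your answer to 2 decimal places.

0.05 ppm

Over Δt = 17.8 − 2.08 = 15.72 years, the level fell by a factor of 0.667/0.227 ≈ 2.9383.
n = log₂(2.9383) ≈ 1.555 half-lives, so t½ = 15.72/1.555 ≈ 10.109 years.
From t = 17.8 to t = 40: 0.227 × (1/2)^((40−17.8)/10.109) ≈ 0.049541 ppm.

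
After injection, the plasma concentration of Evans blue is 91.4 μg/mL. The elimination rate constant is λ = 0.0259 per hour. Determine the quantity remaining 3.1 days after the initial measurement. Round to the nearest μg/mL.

t½ = ln 2 / λ = 0.69315 / 0.0259 ≈ 26.762 hours.
Convert the elapsed time: 3.1 days = 74.4 hours.
Number of half-lives: n = 74.4/26.762 ≈ 2.78.
Remaining = 91.4 × (1/2)^2.78 = 91.4 × 0.14559 ≈ 13.307 μg/mL.

13 μg/mL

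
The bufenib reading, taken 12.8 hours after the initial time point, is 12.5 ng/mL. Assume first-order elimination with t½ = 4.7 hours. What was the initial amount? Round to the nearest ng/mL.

83 ng/mL

Number of half-lives elapsed: n = 12.8/4.7 ≈ 2.7234.
A₀ = A × 2^n = 12.5 × 2^2.7234 = 12.5 × 6.6043 ≈ 82.554 ng/mL.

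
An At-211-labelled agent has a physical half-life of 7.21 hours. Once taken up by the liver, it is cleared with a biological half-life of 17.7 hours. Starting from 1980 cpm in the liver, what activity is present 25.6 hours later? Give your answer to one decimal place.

1/t_eff = 1/t_phys + 1/t_biol = 1/7.21 + 1/17.7 = 0.19519 per hour.
t_eff = 7.21 × 17.7 / (7.21 + 17.7) ≈ 5.1231 hours.
Remaining = 1980 × (1/2)^(25.6/5.1231) = 1980 × (1/2)^4.997 ≈ 62.006 cpm.

62.0 cpm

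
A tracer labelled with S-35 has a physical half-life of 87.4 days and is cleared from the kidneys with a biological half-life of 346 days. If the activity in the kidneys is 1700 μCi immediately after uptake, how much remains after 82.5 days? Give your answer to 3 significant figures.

1/t_eff = 1/t_phys + 1/t_biol = 1/87.4 + 1/346 = 0.014332 per day.
t_eff = 87.4 × 346 / (87.4 + 346) ≈ 69.775 days.
Remaining = 1700 × (1/2)^(82.5/69.775) = 1700 × (1/2)^1.1824 ≈ 749.06 μCi.

749 μCi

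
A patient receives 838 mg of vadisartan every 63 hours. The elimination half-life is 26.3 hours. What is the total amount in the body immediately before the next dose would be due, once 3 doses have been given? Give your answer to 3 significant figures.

The 3 doses were given 189, 126, 63 hours ago.
Total = 838·(1/2)^(189/26.3) + 838·(1/2)^(126/26.3) + 838·(1/2)^(63/26.3)
      = 5.7537 + 30.272 + 159.27 ≈ 195.3 mg.

195 mg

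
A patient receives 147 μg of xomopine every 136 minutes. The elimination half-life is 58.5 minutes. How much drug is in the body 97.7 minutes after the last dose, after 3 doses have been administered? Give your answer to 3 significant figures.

The 3 doses were given 369.7, 233.7, 97.7 minutes ago.
Total = 147·(1/2)^(369.7/58.5) + 147·(1/2)^(233.7/58.5) + 147·(1/2)^(97.7/58.5)
      = 1.8404 + 9.2202 + 46.193 ≈ 57.253 μg.

57.3 μg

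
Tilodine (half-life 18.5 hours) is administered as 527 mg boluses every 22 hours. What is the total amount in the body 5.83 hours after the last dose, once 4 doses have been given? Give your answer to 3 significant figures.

727 mg

The 4 doses were given 71.83, 49.83, 27.83, 5.83 hours ago.
Total = 527·(1/2)^(71.83/18.5) + 527·(1/2)^(49.83/18.5) + 527·(1/2)^(27.83/18.5) + 527·(1/2)^(5.83/18.5)
      = 35.727 + 81.467 + 185.76 + 423.59 ≈ 726.55 mg.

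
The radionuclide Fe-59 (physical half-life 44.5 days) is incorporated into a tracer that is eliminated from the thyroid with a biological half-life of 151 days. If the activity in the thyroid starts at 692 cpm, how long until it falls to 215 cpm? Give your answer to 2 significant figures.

58 days

1/t_eff = 1/t_phys + 1/t_biol = 1/44.5 + 1/151 = 0.029094 per day.
t_eff = 44.5 × 151 / (44.5 + 151) ≈ 34.371 days.
n = log₂(692/215) ≈ 1.6864; t = 1.6864 × 34.371 ≈ 57.964 days.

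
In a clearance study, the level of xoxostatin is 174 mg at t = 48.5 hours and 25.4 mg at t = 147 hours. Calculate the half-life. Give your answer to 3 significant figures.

Over Δt = 147 − 48.5 = 98.5 hours, the level fell by a factor of 174/25.4 ≈ 6.8504.
n = log₂(6.8504) ≈ 2.7762 half-lives, so t½ = 98.5/2.7762 ≈ 35.48 hours.

35.5 hours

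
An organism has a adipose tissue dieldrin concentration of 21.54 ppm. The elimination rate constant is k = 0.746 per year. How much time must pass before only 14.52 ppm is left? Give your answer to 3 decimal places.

0.529 years

t½ = ln 2 / k = 0.69315 / 0.746 ≈ 0.92915 years.
Fraction remaining = 14.52/21.54 ≈ 0.67409.
n = log₂(21.54/14.52) = ln(1.4835)/ln 2 ≈ 0.56898 half-lives.
t = n × t½ = 0.56898 × 0.92915 ≈ 0.52867 years.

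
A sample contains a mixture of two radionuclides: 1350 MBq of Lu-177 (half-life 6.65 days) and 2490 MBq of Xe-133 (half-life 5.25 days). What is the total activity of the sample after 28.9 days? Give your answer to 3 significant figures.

121 MBq

Lu-177: 1350 × (1/2)^(28.9/6.65) = 1350 × (1/2)^4.3459 ≈ 66.389 MBq.
Xe-133: 2490 × (1/2)^(28.9/5.25) = 2490 × (1/2)^5.5048 ≈ 54.84 MBq.
Total = 66.389 + 54.84 ≈ 121.23 MBq.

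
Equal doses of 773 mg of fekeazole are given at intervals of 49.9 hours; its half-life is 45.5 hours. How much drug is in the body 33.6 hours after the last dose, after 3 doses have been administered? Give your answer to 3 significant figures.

The 3 doses were given 133.4, 83.5, 33.6 hours ago.
Total = 773·(1/2)^(133.4/45.5) + 773·(1/2)^(83.5/45.5) + 773·(1/2)^(33.6/45.5)
      = 101.3 + 216.64 + 463.32 ≈ 781.26 mg.

781 mg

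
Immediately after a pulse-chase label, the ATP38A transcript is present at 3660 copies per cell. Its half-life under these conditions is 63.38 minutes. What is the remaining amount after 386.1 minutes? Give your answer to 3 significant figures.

Number of half-lives: n = 386.1/63.38 ≈ 6.0918.
Remaining = 3660 × (1/2)^6.0918 = 3660 × 0.014661 ≈ 53.661 copies per cell.

53.7 copies per cell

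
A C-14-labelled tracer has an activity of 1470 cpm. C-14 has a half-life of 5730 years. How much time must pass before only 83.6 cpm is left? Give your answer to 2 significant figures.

Fraction remaining = 83.6/1470 ≈ 0.056871.
n = log₂(1470/83.6) = ln(17.584)/ln 2 ≈ 4.1362 half-lives.
t = n × t½ = 4.1362 × 5730 ≈ 23700 years.

24000 years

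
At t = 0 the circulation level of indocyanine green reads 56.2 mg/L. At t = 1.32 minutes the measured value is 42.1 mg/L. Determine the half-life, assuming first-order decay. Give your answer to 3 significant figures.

A/A₀ = 42.1/56.2 ≈ 0.74911.
n = log₂(1.3349) ≈ 0.41675 half-lives elapsed in 1.32 minutes.
t½ = 1.32/0.41675 ≈ 3.1674 minutes.

3.17 minutes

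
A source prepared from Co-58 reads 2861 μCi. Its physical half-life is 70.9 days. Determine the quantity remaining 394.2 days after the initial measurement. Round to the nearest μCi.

Number of half-lives: n = 394.2/70.9 ≈ 5.5599.
Remaining = 2861 × (1/2)^5.5599 = 2861 × 0.021198 ≈ 60.647 μCi.

61 μCi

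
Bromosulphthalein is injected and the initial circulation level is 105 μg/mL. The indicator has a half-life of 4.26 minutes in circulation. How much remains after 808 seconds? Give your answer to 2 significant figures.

12 μg/mL

Convert the elapsed time: 808 seconds = 13.4667 minutes.
Number of half-lives: n = 13.4667/4.26 ≈ 3.1612.
Remaining = 105 × (1/2)^3.1612 = 105 × 0.11179 ≈ 11.738 μg/mL.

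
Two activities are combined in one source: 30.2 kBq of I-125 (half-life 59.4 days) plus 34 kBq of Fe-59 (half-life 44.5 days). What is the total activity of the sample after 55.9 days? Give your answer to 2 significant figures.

30 kBq

I-125: 30.2 × (1/2)^(55.9/59.4) = 30.2 × (1/2)^0.94108 ≈ 15.729 kBq.
Fe-59: 34 × (1/2)^(55.9/44.5) = 34 × (1/2)^1.2562 ≈ 14.234 kBq.
Total = 15.729 + 14.234 ≈ 29.964 kBq.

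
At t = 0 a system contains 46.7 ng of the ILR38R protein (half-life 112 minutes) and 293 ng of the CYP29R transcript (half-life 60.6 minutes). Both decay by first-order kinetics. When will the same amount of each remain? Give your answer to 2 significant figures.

Set 46.7·(1/2)^(t/112) = 293·(1/2)^(t/60.6).
Taking log₂: log₂(46.7/293) = t·(1/112 − 1/60.6).
log₂(0.15939) = -2.6494; 1/112 − 1/60.6 = -0.0075731.
t = -2.6494 / -0.0075731 ≈ 349.85 minutes.

350 minutes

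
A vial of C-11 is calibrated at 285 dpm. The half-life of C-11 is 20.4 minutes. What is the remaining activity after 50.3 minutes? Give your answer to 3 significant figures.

Number of half-lives: n = 50.3/20.4 ≈ 2.4657.
Remaining = 285 × (1/2)^2.4657 = 285 × 0.18103 ≈ 51.594 dpm.

51.6 dpm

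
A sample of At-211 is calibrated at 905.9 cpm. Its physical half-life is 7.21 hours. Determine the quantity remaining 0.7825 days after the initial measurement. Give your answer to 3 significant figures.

149 cpm

Convert the elapsed time: 0.7825 days = 18.78 hours.
Number of half-lives: n = 18.78/7.21 ≈ 2.6047.
Remaining = 905.9 × (1/2)^2.6047 = 905.9 × 0.1644 ≈ 148.93 cpm.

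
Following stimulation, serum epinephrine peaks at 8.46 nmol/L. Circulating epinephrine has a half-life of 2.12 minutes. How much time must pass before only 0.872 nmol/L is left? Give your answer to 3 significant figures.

6.95 minutes

Fraction remaining = 0.872/8.46 ≈ 0.10307.
n = log₂(8.46/0.872) = ln(9.7018)/ln 2 ≈ 3.2783 half-lives.
t = n × t½ = 3.2783 × 2.12 ≈ 6.9499 minutes.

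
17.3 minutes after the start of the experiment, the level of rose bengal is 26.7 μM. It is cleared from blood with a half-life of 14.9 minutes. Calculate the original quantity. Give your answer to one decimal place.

59.7 μM

Number of half-lives elapsed: n = 17.3/14.9 ≈ 1.1611.
A₀ = A × 2^n = 26.7 × 2^1.1611 = 26.7 × 2.2362 ≈ 59.708 μM.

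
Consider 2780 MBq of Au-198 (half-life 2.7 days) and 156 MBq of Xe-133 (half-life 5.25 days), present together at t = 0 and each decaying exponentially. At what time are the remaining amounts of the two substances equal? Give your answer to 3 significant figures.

Set 2780·(1/2)^(t/2.7) = 156·(1/2)^(t/5.25).
Taking log₂: log₂(2780/156) = t·(1/2.7 − 1/5.25).
log₂(17.821) = 4.1555; 1/2.7 − 1/5.25 = 0.17989.
t = 4.1555 / 0.17989 ≈ 23.1 days.

23.1 days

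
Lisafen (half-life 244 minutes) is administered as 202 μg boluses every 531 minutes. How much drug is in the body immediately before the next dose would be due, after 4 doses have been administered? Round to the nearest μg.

The 4 doses were given 2124, 1593, 1062, 531 minutes ago.
Total = 202·(1/2)^(2124/244) + 202·(1/2)^(1593/244) + 202·(1/2)^(1062/244) + 202·(1/2)^(531/244)
      = 0.48407 + 2.1879 + 9.8885 + 44.693 ≈ 57.254 μg.

57 μg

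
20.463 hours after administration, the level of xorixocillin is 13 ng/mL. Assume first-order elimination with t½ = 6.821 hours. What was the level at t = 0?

104 ng/mL

Number of half-lives elapsed: n = 20.463/6.821 ≈ 3.
A₀ = A × 2^n = 13 × 2^3 = 13 × 8 ≈ 104 ng/mL.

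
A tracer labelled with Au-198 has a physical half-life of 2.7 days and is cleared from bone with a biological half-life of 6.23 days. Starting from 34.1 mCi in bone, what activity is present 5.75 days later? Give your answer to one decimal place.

1/t_eff = 1/t_phys + 1/t_biol = 1/2.7 + 1/6.23 = 0.53088 per day.
t_eff = 2.7 × 6.23 / (2.7 + 6.23) ≈ 1.8837 days.
Remaining = 34.1 × (1/2)^(5.75/1.8837) = 34.1 × (1/2)^3.0526 ≈ 4.1099 mCi.

4.1 mCi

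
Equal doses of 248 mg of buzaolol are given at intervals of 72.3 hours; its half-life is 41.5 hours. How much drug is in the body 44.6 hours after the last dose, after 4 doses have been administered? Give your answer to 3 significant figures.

167 mg

The 4 doses were given 261.5, 189.2, 116.9, 44.6 hours ago.
Total = 248·(1/2)^(261.5/41.5) + 248·(1/2)^(189.2/41.5) + 248·(1/2)^(116.9/41.5) + 248·(1/2)^(44.6/41.5)
      = 3.1449 + 10.521 + 35.196 + 117.74 ≈ 166.6 mg.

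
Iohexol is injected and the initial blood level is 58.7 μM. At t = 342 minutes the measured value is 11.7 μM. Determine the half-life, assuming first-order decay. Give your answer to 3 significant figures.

A/A₀ = 11.7/58.7 ≈ 0.19932.
n = log₂(5.0171) ≈ 2.3269 half-lives elapsed in 342 minutes.
t½ = 342/2.3269 ≈ 146.98 minutes.

147 minutes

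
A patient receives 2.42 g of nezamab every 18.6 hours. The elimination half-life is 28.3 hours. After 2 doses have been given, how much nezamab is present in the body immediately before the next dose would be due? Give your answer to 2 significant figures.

2.5 g

The 2 doses were given 37.2, 18.6 hours ago.
Total = 2.42·(1/2)^(37.2/28.3) + 2.42·(1/2)^(18.6/28.3)
      = 0.97301 + 1.5345 ≈ 2.5075 g.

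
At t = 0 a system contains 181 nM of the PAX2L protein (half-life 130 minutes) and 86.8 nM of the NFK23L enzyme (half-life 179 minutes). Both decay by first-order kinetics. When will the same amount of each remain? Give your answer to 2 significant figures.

Set 181·(1/2)^(t/130) = 86.8·(1/2)^(t/179).
Taking log₂: log₂(181/86.8) = t·(1/130 − 1/179).
log₂(2.0853) = 1.0602; 1/130 − 1/179 = 0.0021057.
t = 1.0602 / 0.0021057 ≈ 503.5 minutes.

500 minutes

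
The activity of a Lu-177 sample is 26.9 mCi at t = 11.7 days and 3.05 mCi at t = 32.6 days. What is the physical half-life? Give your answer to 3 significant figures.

6.65 days

Over Δt = 32.6 − 11.7 = 20.9 days, the level fell by a factor of 26.9/3.05 ≈ 8.8197.
n = log₂(8.8197) ≈ 3.1407 half-lives, so t½ = 20.9/3.1407 ≈ 6.6545 days.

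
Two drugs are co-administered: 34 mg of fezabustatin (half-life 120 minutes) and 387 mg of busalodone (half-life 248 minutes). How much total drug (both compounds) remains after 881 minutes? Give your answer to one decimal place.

33.2 mg

fezabustatin: 34 × (1/2)^(881/120) = 34 × (1/2)^7.3417 ≈ 0.20961 mg.
busalodone: 387 × (1/2)^(881/248) = 387 × (1/2)^3.5524 ≈ 32.986 mg.
Total = 0.20961 + 32.986 ≈ 33.195 mg.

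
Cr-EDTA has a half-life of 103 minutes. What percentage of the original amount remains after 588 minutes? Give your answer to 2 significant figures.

n = 588/103 ≈ 5.7087 half-lives.
Fraction remaining = (1/2)^5.7087 ≈ 0.01912, i.e. 1.912%.

1.9%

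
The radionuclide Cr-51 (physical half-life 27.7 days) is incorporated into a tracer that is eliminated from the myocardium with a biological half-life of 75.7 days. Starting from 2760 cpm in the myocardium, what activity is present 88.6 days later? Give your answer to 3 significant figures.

1/t_eff = 1/t_phys + 1/t_biol = 1/27.7 + 1/75.7 = 0.049311 per day.
t_eff = 27.7 × 75.7 / (27.7 + 75.7) ≈ 20.279 days.
Remaining = 2760 × (1/2)^(88.6/20.279) = 2760 × (1/2)^4.369 ≈ 133.57 cpm.

134 cpm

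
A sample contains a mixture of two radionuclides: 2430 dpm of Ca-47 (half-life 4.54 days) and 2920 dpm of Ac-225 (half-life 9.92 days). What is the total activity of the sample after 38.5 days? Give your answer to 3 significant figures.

Ca-47: 2430 × (1/2)^(38.5/4.54) = 2430 × (1/2)^8.4802 ≈ 6.8049 dpm.
Ac-225: 2920 × (1/2)^(38.5/9.92) = 2920 × (1/2)^3.881 ≈ 198.19 dpm.
Total = 6.8049 + 198.19 ≈ 204.99 dpm.

205 dpm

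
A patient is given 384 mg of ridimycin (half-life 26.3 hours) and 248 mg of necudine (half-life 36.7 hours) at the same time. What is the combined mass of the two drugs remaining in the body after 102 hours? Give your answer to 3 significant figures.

62.2 mg

ridimycin: 384 × (1/2)^(102/26.3) = 384 × (1/2)^3.8783 ≈ 26.112 mg.
necudine: 248 × (1/2)^(102/36.7) = 248 × (1/2)^2.7793 ≈ 36.124 mg.
Total = 26.112 + 36.124 ≈ 62.236 mg.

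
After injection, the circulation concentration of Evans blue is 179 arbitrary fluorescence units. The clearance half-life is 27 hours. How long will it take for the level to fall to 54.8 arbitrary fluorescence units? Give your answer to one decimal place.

Fraction remaining = 54.8/179 ≈ 0.30615.
n = log₂(179/54.8) = ln(3.2664)/ln 2 ≈ 1.7077 half-lives.
t = n × t½ = 1.7077 × 27 ≈ 46.108 hours.

46.1 hours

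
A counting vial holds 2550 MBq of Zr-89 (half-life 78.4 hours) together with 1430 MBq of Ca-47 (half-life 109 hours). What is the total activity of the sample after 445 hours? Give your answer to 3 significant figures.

Zr-89: 2550 × (1/2)^(445/78.4) = 2550 × (1/2)^5.676 ≈ 49.876 MBq.
Ca-47: 1430 × (1/2)^(445/109) = 1430 × (1/2)^4.0826 ≈ 84.403 MBq.
Total = 49.876 + 84.403 ≈ 134.28 MBq.

134 MBq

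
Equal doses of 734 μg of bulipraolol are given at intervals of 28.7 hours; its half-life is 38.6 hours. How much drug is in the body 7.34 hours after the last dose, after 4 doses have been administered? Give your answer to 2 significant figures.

1400 μg

The 4 doses were given 93.44, 64.74, 36.04, 7.34 hours ago.
Total = 734·(1/2)^(93.44/38.6) + 734·(1/2)^(64.74/38.6) + 734·(1/2)^(36.04/38.6) + 734·(1/2)^(7.34/38.6)
      = 137.08 + 229.51 + 384.26 + 643.36 ≈ 1394.2 μg.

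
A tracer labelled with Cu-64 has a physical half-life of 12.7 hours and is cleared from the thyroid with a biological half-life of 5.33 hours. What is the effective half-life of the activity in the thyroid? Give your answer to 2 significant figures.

1/t_eff = 1/t_phys + 1/t_biol = 1/12.7 + 1/5.33 = 0.26636 per hour.
t_eff = 12.7 × 5.33 / (12.7 + 5.33) ≈ 3.7544 hours.

3.8 hours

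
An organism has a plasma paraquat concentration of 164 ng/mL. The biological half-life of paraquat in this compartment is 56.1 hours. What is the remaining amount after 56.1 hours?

82 ng/mL

Elapsed time is 1 half-life (56.1/56.1).
Each half-life halves the amount: 164 × (1/2)^1 = 164/2 = 82 ng/mL.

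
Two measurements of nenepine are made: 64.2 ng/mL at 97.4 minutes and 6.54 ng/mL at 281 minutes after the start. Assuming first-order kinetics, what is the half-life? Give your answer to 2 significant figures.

Over Δt = 281 − 97.4 = 183.6 minutes, the level fell by a factor of 64.2/6.54 ≈ 9.8165.
n = log₂(9.8165) ≈ 3.2952 half-lives, so t½ = 183.6/3.2952 ≈ 55.717 minutes.

56 minutes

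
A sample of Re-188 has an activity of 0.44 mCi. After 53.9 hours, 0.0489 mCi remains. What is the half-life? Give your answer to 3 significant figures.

A/A₀ = 0.0489/0.44 ≈ 0.11114.
n = log₂(8.998) ≈ 3.1696 half-lives elapsed in 53.9 hours.
t½ = 53.9/3.1696 ≈ 17.005 hours.

17.0 hours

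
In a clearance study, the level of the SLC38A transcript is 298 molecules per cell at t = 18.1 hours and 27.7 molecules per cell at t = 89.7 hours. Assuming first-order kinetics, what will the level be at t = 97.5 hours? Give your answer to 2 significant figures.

21 molecules per cell

Over Δt = 89.7 − 18.1 = 71.6 hours, the level fell by a factor of 298/27.7 ≈ 10.758.
n = log₂(10.758) ≈ 3.4274 half-lives, so t½ = 71.6/3.4274 ≈ 20.891 hours.
From t = 89.7 to t = 97.5: 27.7 × (1/2)^((97.5−89.7)/20.891) ≈ 21.384 molecules per cell.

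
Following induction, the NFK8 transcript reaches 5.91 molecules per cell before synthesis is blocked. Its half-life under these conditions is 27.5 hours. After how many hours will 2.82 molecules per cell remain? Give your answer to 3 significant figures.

Fraction remaining = 2.82/5.91 ≈ 0.47716.
n = log₂(5.91/2.82) = ln(2.0957)/ln 2 ≈ 1.0675 half-lives.
t = n × t½ = 1.0675 × 27.5 ≈ 29.355 hours.

29.4 hours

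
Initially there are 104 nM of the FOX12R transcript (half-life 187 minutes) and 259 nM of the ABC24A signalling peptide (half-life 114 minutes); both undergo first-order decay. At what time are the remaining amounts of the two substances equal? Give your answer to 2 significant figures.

380 minutes

Set 104·(1/2)^(t/187) = 259·(1/2)^(t/114).
Taking log₂: log₂(104/259) = t·(1/187 − 1/114).
log₂(0.40154) = -1.3164; 1/187 − 1/114 = -0.0034243.
t = -1.3164 / -0.0034243 ≈ 384.42 minutes.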